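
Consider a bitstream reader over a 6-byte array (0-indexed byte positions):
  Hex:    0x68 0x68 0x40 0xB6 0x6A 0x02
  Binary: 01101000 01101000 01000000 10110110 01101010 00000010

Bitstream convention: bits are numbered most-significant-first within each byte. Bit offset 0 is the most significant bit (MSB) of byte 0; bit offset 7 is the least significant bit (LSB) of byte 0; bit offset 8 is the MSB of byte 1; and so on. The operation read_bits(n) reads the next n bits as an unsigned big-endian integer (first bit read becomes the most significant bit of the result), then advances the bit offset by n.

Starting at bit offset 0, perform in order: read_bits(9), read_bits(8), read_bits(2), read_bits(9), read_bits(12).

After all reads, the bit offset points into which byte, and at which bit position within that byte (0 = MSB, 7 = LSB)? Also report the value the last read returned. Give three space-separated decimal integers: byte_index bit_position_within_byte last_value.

Answer: 5 0 1642

Derivation:
Read 1: bits[0:9] width=9 -> value=208 (bin 011010000); offset now 9 = byte 1 bit 1; 39 bits remain
Read 2: bits[9:17] width=8 -> value=208 (bin 11010000); offset now 17 = byte 2 bit 1; 31 bits remain
Read 3: bits[17:19] width=2 -> value=2 (bin 10); offset now 19 = byte 2 bit 3; 29 bits remain
Read 4: bits[19:28] width=9 -> value=11 (bin 000001011); offset now 28 = byte 3 bit 4; 20 bits remain
Read 5: bits[28:40] width=12 -> value=1642 (bin 011001101010); offset now 40 = byte 5 bit 0; 8 bits remain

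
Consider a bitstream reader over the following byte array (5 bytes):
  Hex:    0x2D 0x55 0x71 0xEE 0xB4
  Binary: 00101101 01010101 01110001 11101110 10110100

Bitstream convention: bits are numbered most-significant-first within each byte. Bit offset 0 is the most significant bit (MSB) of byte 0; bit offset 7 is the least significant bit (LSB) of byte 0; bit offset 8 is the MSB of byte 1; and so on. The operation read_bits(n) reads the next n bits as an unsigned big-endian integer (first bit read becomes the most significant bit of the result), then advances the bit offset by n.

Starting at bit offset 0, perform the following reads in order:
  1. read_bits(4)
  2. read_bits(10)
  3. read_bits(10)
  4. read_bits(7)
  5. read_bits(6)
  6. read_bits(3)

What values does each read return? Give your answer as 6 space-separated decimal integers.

Answer: 2 853 369 119 22 4

Derivation:
Read 1: bits[0:4] width=4 -> value=2 (bin 0010); offset now 4 = byte 0 bit 4; 36 bits remain
Read 2: bits[4:14] width=10 -> value=853 (bin 1101010101); offset now 14 = byte 1 bit 6; 26 bits remain
Read 3: bits[14:24] width=10 -> value=369 (bin 0101110001); offset now 24 = byte 3 bit 0; 16 bits remain
Read 4: bits[24:31] width=7 -> value=119 (bin 1110111); offset now 31 = byte 3 bit 7; 9 bits remain
Read 5: bits[31:37] width=6 -> value=22 (bin 010110); offset now 37 = byte 4 bit 5; 3 bits remain
Read 6: bits[37:40] width=3 -> value=4 (bin 100); offset now 40 = byte 5 bit 0; 0 bits remain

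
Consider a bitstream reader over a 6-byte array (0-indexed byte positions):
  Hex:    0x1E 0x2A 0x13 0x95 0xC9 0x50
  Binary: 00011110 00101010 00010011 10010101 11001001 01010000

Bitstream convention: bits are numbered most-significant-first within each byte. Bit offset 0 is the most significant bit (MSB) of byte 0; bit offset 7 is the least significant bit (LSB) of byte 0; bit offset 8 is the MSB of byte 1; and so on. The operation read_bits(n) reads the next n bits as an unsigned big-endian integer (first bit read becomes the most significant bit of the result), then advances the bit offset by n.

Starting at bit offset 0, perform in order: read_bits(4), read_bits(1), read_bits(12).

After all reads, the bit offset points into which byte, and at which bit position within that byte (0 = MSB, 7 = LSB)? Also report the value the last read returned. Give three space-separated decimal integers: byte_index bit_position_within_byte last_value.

Answer: 2 1 3156

Derivation:
Read 1: bits[0:4] width=4 -> value=1 (bin 0001); offset now 4 = byte 0 bit 4; 44 bits remain
Read 2: bits[4:5] width=1 -> value=1 (bin 1); offset now 5 = byte 0 bit 5; 43 bits remain
Read 3: bits[5:17] width=12 -> value=3156 (bin 110001010100); offset now 17 = byte 2 bit 1; 31 bits remain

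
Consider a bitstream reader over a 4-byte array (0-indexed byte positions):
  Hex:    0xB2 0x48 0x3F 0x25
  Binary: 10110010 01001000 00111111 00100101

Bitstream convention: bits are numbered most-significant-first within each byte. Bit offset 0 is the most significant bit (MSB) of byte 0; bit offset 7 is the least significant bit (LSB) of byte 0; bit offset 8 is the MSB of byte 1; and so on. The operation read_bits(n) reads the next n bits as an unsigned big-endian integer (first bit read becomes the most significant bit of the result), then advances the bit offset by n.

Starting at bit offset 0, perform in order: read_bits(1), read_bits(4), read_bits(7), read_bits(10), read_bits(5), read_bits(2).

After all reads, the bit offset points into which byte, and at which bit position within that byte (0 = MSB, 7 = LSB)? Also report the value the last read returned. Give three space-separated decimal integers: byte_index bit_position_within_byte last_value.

Read 1: bits[0:1] width=1 -> value=1 (bin 1); offset now 1 = byte 0 bit 1; 31 bits remain
Read 2: bits[1:5] width=4 -> value=6 (bin 0110); offset now 5 = byte 0 bit 5; 27 bits remain
Read 3: bits[5:12] width=7 -> value=36 (bin 0100100); offset now 12 = byte 1 bit 4; 20 bits remain
Read 4: bits[12:22] width=10 -> value=527 (bin 1000001111); offset now 22 = byte 2 bit 6; 10 bits remain
Read 5: bits[22:27] width=5 -> value=25 (bin 11001); offset now 27 = byte 3 bit 3; 5 bits remain
Read 6: bits[27:29] width=2 -> value=0 (bin 00); offset now 29 = byte 3 bit 5; 3 bits remain

Answer: 3 5 0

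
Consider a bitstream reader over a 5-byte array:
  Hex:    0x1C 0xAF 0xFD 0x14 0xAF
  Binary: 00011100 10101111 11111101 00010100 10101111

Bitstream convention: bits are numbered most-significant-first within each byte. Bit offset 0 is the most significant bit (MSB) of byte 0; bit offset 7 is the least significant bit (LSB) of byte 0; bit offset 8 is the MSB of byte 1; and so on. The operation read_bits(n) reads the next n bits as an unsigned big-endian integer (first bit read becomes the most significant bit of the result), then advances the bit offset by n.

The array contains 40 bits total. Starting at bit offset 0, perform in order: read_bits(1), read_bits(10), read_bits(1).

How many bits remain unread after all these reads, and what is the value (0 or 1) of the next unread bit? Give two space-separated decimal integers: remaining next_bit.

Read 1: bits[0:1] width=1 -> value=0 (bin 0); offset now 1 = byte 0 bit 1; 39 bits remain
Read 2: bits[1:11] width=10 -> value=229 (bin 0011100101); offset now 11 = byte 1 bit 3; 29 bits remain
Read 3: bits[11:12] width=1 -> value=0 (bin 0); offset now 12 = byte 1 bit 4; 28 bits remain

Answer: 28 1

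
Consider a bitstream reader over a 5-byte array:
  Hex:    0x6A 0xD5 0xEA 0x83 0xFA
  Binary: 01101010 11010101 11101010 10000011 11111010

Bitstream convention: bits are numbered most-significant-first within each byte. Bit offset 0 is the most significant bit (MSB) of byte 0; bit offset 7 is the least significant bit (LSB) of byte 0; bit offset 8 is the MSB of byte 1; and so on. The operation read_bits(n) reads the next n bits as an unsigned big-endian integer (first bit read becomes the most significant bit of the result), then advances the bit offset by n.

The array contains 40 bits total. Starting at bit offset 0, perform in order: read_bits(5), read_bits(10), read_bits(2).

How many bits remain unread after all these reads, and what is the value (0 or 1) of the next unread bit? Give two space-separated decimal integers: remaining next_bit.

Answer: 23 1

Derivation:
Read 1: bits[0:5] width=5 -> value=13 (bin 01101); offset now 5 = byte 0 bit 5; 35 bits remain
Read 2: bits[5:15] width=10 -> value=362 (bin 0101101010); offset now 15 = byte 1 bit 7; 25 bits remain
Read 3: bits[15:17] width=2 -> value=3 (bin 11); offset now 17 = byte 2 bit 1; 23 bits remain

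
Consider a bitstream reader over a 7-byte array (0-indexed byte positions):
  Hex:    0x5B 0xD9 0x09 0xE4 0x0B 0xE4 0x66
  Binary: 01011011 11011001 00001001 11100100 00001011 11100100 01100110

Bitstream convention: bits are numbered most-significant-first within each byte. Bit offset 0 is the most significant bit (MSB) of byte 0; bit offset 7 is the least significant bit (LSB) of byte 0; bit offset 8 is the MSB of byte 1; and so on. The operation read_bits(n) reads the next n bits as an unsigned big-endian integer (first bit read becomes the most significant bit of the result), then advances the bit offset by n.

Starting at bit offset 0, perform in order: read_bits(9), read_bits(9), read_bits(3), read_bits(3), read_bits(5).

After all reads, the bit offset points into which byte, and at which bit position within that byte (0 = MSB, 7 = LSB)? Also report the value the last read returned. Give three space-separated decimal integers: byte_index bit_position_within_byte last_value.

Answer: 3 5 28

Derivation:
Read 1: bits[0:9] width=9 -> value=183 (bin 010110111); offset now 9 = byte 1 bit 1; 47 bits remain
Read 2: bits[9:18] width=9 -> value=356 (bin 101100100); offset now 18 = byte 2 bit 2; 38 bits remain
Read 3: bits[18:21] width=3 -> value=1 (bin 001); offset now 21 = byte 2 bit 5; 35 bits remain
Read 4: bits[21:24] width=3 -> value=1 (bin 001); offset now 24 = byte 3 bit 0; 32 bits remain
Read 5: bits[24:29] width=5 -> value=28 (bin 11100); offset now 29 = byte 3 bit 5; 27 bits remain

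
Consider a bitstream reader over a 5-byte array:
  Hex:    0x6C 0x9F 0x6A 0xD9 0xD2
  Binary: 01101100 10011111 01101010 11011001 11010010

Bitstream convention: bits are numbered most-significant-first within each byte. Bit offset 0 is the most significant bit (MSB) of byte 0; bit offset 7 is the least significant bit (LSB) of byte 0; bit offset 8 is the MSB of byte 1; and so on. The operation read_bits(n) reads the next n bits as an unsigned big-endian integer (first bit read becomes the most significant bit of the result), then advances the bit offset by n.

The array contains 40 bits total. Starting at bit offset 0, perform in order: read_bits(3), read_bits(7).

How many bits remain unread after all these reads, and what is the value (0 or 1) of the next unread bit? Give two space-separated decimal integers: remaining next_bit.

Read 1: bits[0:3] width=3 -> value=3 (bin 011); offset now 3 = byte 0 bit 3; 37 bits remain
Read 2: bits[3:10] width=7 -> value=50 (bin 0110010); offset now 10 = byte 1 bit 2; 30 bits remain

Answer: 30 0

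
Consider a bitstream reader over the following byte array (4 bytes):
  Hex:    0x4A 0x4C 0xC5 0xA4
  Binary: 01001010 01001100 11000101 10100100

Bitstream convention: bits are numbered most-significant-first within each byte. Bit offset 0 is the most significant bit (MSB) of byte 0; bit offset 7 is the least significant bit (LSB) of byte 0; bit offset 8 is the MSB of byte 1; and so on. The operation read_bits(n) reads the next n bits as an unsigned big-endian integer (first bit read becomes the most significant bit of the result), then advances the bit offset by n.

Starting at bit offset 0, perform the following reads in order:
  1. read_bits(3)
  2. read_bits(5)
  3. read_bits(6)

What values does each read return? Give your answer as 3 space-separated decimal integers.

Answer: 2 10 19

Derivation:
Read 1: bits[0:3] width=3 -> value=2 (bin 010); offset now 3 = byte 0 bit 3; 29 bits remain
Read 2: bits[3:8] width=5 -> value=10 (bin 01010); offset now 8 = byte 1 bit 0; 24 bits remain
Read 3: bits[8:14] width=6 -> value=19 (bin 010011); offset now 14 = byte 1 bit 6; 18 bits remain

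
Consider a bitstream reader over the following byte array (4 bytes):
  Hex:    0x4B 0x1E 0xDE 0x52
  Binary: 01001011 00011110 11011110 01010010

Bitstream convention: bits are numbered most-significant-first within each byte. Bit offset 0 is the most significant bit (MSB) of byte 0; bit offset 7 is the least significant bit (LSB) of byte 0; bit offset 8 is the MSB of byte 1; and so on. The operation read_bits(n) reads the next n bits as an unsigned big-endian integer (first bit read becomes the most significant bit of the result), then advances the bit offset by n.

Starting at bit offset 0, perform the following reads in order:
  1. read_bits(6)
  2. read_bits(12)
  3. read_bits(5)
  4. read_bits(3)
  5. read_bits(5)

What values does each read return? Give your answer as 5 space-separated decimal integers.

Read 1: bits[0:6] width=6 -> value=18 (bin 010010); offset now 6 = byte 0 bit 6; 26 bits remain
Read 2: bits[6:18] width=12 -> value=3195 (bin 110001111011); offset now 18 = byte 2 bit 2; 14 bits remain
Read 3: bits[18:23] width=5 -> value=15 (bin 01111); offset now 23 = byte 2 bit 7; 9 bits remain
Read 4: bits[23:26] width=3 -> value=1 (bin 001); offset now 26 = byte 3 bit 2; 6 bits remain
Read 5: bits[26:31] width=5 -> value=9 (bin 01001); offset now 31 = byte 3 bit 7; 1 bits remain

Answer: 18 3195 15 1 9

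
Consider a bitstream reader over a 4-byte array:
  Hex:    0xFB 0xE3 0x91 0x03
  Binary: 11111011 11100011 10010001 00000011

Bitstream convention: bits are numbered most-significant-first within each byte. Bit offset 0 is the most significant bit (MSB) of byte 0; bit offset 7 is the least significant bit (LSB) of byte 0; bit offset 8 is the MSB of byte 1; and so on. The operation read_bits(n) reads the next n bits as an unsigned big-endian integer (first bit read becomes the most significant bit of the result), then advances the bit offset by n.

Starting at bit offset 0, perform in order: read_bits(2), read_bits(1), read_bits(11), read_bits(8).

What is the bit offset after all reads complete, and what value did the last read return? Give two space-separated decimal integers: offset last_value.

Answer: 22 228

Derivation:
Read 1: bits[0:2] width=2 -> value=3 (bin 11); offset now 2 = byte 0 bit 2; 30 bits remain
Read 2: bits[2:3] width=1 -> value=1 (bin 1); offset now 3 = byte 0 bit 3; 29 bits remain
Read 3: bits[3:14] width=11 -> value=1784 (bin 11011111000); offset now 14 = byte 1 bit 6; 18 bits remain
Read 4: bits[14:22] width=8 -> value=228 (bin 11100100); offset now 22 = byte 2 bit 6; 10 bits remain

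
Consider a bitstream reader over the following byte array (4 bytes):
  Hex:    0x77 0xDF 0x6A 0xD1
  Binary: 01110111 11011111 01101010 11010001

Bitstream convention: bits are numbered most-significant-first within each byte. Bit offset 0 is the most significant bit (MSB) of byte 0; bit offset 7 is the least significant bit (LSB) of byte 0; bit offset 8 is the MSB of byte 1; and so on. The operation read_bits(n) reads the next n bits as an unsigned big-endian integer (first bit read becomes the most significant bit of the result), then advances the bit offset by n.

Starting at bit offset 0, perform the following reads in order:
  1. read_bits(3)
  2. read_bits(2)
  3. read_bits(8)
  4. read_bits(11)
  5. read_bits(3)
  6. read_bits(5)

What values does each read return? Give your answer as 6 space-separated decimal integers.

Read 1: bits[0:3] width=3 -> value=3 (bin 011); offset now 3 = byte 0 bit 3; 29 bits remain
Read 2: bits[3:5] width=2 -> value=2 (bin 10); offset now 5 = byte 0 bit 5; 27 bits remain
Read 3: bits[5:13] width=8 -> value=251 (bin 11111011); offset now 13 = byte 1 bit 5; 19 bits remain
Read 4: bits[13:24] width=11 -> value=1898 (bin 11101101010); offset now 24 = byte 3 bit 0; 8 bits remain
Read 5: bits[24:27] width=3 -> value=6 (bin 110); offset now 27 = byte 3 bit 3; 5 bits remain
Read 6: bits[27:32] width=5 -> value=17 (bin 10001); offset now 32 = byte 4 bit 0; 0 bits remain

Answer: 3 2 251 1898 6 17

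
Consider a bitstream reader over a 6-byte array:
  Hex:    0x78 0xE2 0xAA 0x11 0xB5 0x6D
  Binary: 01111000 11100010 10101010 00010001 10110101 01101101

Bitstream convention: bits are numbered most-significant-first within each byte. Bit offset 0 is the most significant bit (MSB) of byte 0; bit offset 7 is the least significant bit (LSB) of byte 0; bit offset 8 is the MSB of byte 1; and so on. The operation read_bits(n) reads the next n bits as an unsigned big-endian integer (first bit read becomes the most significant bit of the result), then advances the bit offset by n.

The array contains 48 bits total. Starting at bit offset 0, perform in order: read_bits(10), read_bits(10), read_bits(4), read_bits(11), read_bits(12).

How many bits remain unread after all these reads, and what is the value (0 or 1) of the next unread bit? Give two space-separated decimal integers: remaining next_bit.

Read 1: bits[0:10] width=10 -> value=483 (bin 0111100011); offset now 10 = byte 1 bit 2; 38 bits remain
Read 2: bits[10:20] width=10 -> value=554 (bin 1000101010); offset now 20 = byte 2 bit 4; 28 bits remain
Read 3: bits[20:24] width=4 -> value=10 (bin 1010); offset now 24 = byte 3 bit 0; 24 bits remain
Read 4: bits[24:35] width=11 -> value=141 (bin 00010001101); offset now 35 = byte 4 bit 3; 13 bits remain
Read 5: bits[35:47] width=12 -> value=2742 (bin 101010110110); offset now 47 = byte 5 bit 7; 1 bits remain

Answer: 1 1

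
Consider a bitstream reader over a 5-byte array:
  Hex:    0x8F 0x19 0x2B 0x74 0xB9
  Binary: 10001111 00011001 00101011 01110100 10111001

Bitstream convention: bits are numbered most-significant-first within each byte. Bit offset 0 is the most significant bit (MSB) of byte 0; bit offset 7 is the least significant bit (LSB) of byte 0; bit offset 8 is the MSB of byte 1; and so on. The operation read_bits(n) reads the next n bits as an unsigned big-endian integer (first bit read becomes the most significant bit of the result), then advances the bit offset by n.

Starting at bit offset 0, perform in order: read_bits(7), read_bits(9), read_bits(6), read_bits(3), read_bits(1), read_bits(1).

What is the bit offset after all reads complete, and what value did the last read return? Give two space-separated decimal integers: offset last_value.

Read 1: bits[0:7] width=7 -> value=71 (bin 1000111); offset now 7 = byte 0 bit 7; 33 bits remain
Read 2: bits[7:16] width=9 -> value=281 (bin 100011001); offset now 16 = byte 2 bit 0; 24 bits remain
Read 3: bits[16:22] width=6 -> value=10 (bin 001010); offset now 22 = byte 2 bit 6; 18 bits remain
Read 4: bits[22:25] width=3 -> value=6 (bin 110); offset now 25 = byte 3 bit 1; 15 bits remain
Read 5: bits[25:26] width=1 -> value=1 (bin 1); offset now 26 = byte 3 bit 2; 14 bits remain
Read 6: bits[26:27] width=1 -> value=1 (bin 1); offset now 27 = byte 3 bit 3; 13 bits remain

Answer: 27 1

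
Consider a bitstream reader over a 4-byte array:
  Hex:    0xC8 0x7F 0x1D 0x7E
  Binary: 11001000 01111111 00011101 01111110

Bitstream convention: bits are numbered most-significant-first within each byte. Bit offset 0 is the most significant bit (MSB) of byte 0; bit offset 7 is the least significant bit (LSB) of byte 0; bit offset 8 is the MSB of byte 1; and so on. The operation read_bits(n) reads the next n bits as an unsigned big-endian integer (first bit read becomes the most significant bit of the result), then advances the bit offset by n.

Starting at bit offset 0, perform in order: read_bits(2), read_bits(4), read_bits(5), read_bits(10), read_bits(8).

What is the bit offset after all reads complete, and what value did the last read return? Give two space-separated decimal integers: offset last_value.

Answer: 29 175

Derivation:
Read 1: bits[0:2] width=2 -> value=3 (bin 11); offset now 2 = byte 0 bit 2; 30 bits remain
Read 2: bits[2:6] width=4 -> value=2 (bin 0010); offset now 6 = byte 0 bit 6; 26 bits remain
Read 3: bits[6:11] width=5 -> value=3 (bin 00011); offset now 11 = byte 1 bit 3; 21 bits remain
Read 4: bits[11:21] width=10 -> value=995 (bin 1111100011); offset now 21 = byte 2 bit 5; 11 bits remain
Read 5: bits[21:29] width=8 -> value=175 (bin 10101111); offset now 29 = byte 3 bit 5; 3 bits remain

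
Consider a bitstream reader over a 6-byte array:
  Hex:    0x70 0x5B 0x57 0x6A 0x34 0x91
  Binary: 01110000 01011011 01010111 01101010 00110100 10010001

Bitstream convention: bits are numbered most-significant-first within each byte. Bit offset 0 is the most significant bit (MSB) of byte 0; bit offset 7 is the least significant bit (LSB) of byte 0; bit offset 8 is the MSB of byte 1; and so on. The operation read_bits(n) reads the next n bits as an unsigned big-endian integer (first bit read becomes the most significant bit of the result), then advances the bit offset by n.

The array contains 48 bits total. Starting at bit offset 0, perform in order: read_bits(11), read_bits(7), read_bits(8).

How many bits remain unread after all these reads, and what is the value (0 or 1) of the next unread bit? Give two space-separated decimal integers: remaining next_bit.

Read 1: bits[0:11] width=11 -> value=898 (bin 01110000010); offset now 11 = byte 1 bit 3; 37 bits remain
Read 2: bits[11:18] width=7 -> value=109 (bin 1101101); offset now 18 = byte 2 bit 2; 30 bits remain
Read 3: bits[18:26] width=8 -> value=93 (bin 01011101); offset now 26 = byte 3 bit 2; 22 bits remain

Answer: 22 1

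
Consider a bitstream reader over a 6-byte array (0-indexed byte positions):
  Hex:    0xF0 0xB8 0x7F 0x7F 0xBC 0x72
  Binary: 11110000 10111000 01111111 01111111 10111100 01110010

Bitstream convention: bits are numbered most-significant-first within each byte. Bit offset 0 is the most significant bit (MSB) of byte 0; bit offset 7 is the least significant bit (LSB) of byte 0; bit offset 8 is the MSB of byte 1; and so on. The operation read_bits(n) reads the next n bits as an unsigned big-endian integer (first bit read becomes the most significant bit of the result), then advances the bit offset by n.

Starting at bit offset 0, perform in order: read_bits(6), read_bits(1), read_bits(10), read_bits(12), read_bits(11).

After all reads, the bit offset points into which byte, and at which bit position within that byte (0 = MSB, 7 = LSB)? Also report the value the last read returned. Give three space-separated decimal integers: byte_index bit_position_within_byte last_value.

Read 1: bits[0:6] width=6 -> value=60 (bin 111100); offset now 6 = byte 0 bit 6; 42 bits remain
Read 2: bits[6:7] width=1 -> value=0 (bin 0); offset now 7 = byte 0 bit 7; 41 bits remain
Read 3: bits[7:17] width=10 -> value=368 (bin 0101110000); offset now 17 = byte 2 bit 1; 31 bits remain
Read 4: bits[17:29] width=12 -> value=4079 (bin 111111101111); offset now 29 = byte 3 bit 5; 19 bits remain
Read 5: bits[29:40] width=11 -> value=1980 (bin 11110111100); offset now 40 = byte 5 bit 0; 8 bits remain

Answer: 5 0 1980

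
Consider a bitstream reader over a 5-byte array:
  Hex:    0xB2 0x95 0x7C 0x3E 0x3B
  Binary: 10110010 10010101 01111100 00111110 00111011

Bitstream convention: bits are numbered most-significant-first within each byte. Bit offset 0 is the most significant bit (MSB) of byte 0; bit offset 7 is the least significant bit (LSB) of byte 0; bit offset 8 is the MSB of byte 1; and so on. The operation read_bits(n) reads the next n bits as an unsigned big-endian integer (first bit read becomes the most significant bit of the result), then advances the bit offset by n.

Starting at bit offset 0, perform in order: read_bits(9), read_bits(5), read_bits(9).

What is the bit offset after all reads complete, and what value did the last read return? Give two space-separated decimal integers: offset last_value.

Read 1: bits[0:9] width=9 -> value=357 (bin 101100101); offset now 9 = byte 1 bit 1; 31 bits remain
Read 2: bits[9:14] width=5 -> value=5 (bin 00101); offset now 14 = byte 1 bit 6; 26 bits remain
Read 3: bits[14:23] width=9 -> value=190 (bin 010111110); offset now 23 = byte 2 bit 7; 17 bits remain

Answer: 23 190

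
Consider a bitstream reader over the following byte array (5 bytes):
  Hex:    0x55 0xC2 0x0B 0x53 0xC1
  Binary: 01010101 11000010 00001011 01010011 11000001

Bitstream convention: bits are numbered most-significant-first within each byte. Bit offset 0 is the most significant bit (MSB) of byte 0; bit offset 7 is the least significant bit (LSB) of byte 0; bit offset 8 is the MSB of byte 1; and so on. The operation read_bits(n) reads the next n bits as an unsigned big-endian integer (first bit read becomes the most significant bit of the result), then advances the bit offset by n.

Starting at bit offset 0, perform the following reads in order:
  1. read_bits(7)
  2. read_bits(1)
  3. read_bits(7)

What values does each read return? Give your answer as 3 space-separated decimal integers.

Read 1: bits[0:7] width=7 -> value=42 (bin 0101010); offset now 7 = byte 0 bit 7; 33 bits remain
Read 2: bits[7:8] width=1 -> value=1 (bin 1); offset now 8 = byte 1 bit 0; 32 bits remain
Read 3: bits[8:15] width=7 -> value=97 (bin 1100001); offset now 15 = byte 1 bit 7; 25 bits remain

Answer: 42 1 97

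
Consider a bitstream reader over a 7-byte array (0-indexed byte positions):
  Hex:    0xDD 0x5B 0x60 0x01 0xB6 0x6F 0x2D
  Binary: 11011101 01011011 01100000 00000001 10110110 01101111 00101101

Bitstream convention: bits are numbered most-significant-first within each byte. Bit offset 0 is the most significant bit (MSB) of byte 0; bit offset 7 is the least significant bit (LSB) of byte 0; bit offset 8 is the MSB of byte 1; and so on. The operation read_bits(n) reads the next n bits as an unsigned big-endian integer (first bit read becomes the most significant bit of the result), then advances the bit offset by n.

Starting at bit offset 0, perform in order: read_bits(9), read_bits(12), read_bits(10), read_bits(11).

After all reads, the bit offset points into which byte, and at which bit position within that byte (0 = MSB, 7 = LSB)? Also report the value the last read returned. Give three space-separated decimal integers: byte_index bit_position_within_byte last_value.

Answer: 5 2 1753

Derivation:
Read 1: bits[0:9] width=9 -> value=442 (bin 110111010); offset now 9 = byte 1 bit 1; 47 bits remain
Read 2: bits[9:21] width=12 -> value=2924 (bin 101101101100); offset now 21 = byte 2 bit 5; 35 bits remain
Read 3: bits[21:31] width=10 -> value=0 (bin 0000000000); offset now 31 = byte 3 bit 7; 25 bits remain
Read 4: bits[31:42] width=11 -> value=1753 (bin 11011011001); offset now 42 = byte 5 bit 2; 14 bits remain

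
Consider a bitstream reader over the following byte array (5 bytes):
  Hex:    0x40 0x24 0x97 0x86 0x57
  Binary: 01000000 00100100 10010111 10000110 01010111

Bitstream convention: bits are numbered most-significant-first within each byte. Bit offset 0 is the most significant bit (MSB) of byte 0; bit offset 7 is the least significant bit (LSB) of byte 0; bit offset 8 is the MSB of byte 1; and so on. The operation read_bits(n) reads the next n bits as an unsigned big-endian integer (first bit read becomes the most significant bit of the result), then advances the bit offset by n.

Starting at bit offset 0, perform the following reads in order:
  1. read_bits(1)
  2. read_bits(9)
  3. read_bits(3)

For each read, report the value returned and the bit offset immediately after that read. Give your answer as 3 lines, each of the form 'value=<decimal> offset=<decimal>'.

Read 1: bits[0:1] width=1 -> value=0 (bin 0); offset now 1 = byte 0 bit 1; 39 bits remain
Read 2: bits[1:10] width=9 -> value=256 (bin 100000000); offset now 10 = byte 1 bit 2; 30 bits remain
Read 3: bits[10:13] width=3 -> value=4 (bin 100); offset now 13 = byte 1 bit 5; 27 bits remain

Answer: value=0 offset=1
value=256 offset=10
value=4 offset=13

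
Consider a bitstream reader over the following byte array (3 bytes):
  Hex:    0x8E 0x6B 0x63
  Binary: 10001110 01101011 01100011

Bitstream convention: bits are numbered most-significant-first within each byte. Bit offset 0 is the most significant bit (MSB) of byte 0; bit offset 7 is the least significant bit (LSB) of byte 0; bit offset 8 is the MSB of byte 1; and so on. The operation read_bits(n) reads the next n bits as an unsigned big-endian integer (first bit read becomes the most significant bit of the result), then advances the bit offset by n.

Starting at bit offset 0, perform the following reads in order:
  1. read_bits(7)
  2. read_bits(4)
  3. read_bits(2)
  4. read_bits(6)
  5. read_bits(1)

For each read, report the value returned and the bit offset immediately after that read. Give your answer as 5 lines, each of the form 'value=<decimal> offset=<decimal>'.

Answer: value=71 offset=7
value=3 offset=11
value=1 offset=13
value=27 offset=19
value=0 offset=20

Derivation:
Read 1: bits[0:7] width=7 -> value=71 (bin 1000111); offset now 7 = byte 0 bit 7; 17 bits remain
Read 2: bits[7:11] width=4 -> value=3 (bin 0011); offset now 11 = byte 1 bit 3; 13 bits remain
Read 3: bits[11:13] width=2 -> value=1 (bin 01); offset now 13 = byte 1 bit 5; 11 bits remain
Read 4: bits[13:19] width=6 -> value=27 (bin 011011); offset now 19 = byte 2 bit 3; 5 bits remain
Read 5: bits[19:20] width=1 -> value=0 (bin 0); offset now 20 = byte 2 bit 4; 4 bits remain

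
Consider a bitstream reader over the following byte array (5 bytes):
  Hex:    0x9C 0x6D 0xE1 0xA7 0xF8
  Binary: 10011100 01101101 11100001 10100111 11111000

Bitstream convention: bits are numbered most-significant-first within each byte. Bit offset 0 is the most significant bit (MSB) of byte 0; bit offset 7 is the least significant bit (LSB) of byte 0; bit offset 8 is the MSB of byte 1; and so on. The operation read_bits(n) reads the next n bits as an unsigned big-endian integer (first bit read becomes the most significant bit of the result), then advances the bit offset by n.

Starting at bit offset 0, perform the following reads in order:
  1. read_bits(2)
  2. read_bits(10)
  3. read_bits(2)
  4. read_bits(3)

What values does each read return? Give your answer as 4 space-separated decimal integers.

Answer: 2 454 3 3

Derivation:
Read 1: bits[0:2] width=2 -> value=2 (bin 10); offset now 2 = byte 0 bit 2; 38 bits remain
Read 2: bits[2:12] width=10 -> value=454 (bin 0111000110); offset now 12 = byte 1 bit 4; 28 bits remain
Read 3: bits[12:14] width=2 -> value=3 (bin 11); offset now 14 = byte 1 bit 6; 26 bits remain
Read 4: bits[14:17] width=3 -> value=3 (bin 011); offset now 17 = byte 2 bit 1; 23 bits remain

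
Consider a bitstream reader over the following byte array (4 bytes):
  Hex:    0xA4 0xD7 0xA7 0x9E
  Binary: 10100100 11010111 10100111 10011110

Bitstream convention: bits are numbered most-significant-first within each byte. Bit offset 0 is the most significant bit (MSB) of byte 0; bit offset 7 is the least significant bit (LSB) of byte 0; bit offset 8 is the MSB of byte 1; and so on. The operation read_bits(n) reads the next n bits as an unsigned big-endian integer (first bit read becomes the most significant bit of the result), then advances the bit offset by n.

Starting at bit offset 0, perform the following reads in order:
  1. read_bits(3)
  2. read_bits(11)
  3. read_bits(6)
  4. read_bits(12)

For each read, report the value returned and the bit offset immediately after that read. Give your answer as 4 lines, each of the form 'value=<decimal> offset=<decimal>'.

Answer: value=5 offset=3
value=309 offset=14
value=58 offset=20
value=1950 offset=32

Derivation:
Read 1: bits[0:3] width=3 -> value=5 (bin 101); offset now 3 = byte 0 bit 3; 29 bits remain
Read 2: bits[3:14] width=11 -> value=309 (bin 00100110101); offset now 14 = byte 1 bit 6; 18 bits remain
Read 3: bits[14:20] width=6 -> value=58 (bin 111010); offset now 20 = byte 2 bit 4; 12 bits remain
Read 4: bits[20:32] width=12 -> value=1950 (bin 011110011110); offset now 32 = byte 4 bit 0; 0 bits remain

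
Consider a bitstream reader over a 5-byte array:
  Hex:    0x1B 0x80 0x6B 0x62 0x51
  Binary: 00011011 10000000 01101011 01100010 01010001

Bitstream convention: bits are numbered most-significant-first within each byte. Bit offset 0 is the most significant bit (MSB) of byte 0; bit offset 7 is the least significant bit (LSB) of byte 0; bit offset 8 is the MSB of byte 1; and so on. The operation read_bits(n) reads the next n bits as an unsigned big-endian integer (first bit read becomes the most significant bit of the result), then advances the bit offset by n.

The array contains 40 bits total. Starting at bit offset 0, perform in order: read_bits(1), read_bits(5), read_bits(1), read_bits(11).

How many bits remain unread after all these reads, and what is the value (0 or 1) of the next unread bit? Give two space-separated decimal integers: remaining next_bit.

Read 1: bits[0:1] width=1 -> value=0 (bin 0); offset now 1 = byte 0 bit 1; 39 bits remain
Read 2: bits[1:6] width=5 -> value=6 (bin 00110); offset now 6 = byte 0 bit 6; 34 bits remain
Read 3: bits[6:7] width=1 -> value=1 (bin 1); offset now 7 = byte 0 bit 7; 33 bits remain
Read 4: bits[7:18] width=11 -> value=1537 (bin 11000000001); offset now 18 = byte 2 bit 2; 22 bits remain

Answer: 22 1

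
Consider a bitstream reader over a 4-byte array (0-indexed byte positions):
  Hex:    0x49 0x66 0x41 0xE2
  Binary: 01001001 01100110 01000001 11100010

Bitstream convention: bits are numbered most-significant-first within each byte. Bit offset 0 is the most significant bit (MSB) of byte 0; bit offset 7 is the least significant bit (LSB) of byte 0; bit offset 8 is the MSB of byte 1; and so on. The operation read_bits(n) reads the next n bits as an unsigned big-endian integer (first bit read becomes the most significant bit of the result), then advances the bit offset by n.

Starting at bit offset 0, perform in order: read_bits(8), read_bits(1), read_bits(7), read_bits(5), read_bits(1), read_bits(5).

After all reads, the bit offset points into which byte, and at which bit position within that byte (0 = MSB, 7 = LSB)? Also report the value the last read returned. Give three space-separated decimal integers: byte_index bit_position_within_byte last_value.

Answer: 3 3 15

Derivation:
Read 1: bits[0:8] width=8 -> value=73 (bin 01001001); offset now 8 = byte 1 bit 0; 24 bits remain
Read 2: bits[8:9] width=1 -> value=0 (bin 0); offset now 9 = byte 1 bit 1; 23 bits remain
Read 3: bits[9:16] width=7 -> value=102 (bin 1100110); offset now 16 = byte 2 bit 0; 16 bits remain
Read 4: bits[16:21] width=5 -> value=8 (bin 01000); offset now 21 = byte 2 bit 5; 11 bits remain
Read 5: bits[21:22] width=1 -> value=0 (bin 0); offset now 22 = byte 2 bit 6; 10 bits remain
Read 6: bits[22:27] width=5 -> value=15 (bin 01111); offset now 27 = byte 3 bit 3; 5 bits remain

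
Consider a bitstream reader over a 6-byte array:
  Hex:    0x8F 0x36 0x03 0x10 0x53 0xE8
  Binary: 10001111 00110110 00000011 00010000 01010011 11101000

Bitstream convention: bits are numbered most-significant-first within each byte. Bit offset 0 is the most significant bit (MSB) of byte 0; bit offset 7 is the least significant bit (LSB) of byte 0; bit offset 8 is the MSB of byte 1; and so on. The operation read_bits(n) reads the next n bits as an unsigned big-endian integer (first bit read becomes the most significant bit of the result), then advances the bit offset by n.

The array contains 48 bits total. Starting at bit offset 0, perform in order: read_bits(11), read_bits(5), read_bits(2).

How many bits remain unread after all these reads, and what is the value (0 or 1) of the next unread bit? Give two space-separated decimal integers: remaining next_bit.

Answer: 30 0

Derivation:
Read 1: bits[0:11] width=11 -> value=1145 (bin 10001111001); offset now 11 = byte 1 bit 3; 37 bits remain
Read 2: bits[11:16] width=5 -> value=22 (bin 10110); offset now 16 = byte 2 bit 0; 32 bits remain
Read 3: bits[16:18] width=2 -> value=0 (bin 00); offset now 18 = byte 2 bit 2; 30 bits remain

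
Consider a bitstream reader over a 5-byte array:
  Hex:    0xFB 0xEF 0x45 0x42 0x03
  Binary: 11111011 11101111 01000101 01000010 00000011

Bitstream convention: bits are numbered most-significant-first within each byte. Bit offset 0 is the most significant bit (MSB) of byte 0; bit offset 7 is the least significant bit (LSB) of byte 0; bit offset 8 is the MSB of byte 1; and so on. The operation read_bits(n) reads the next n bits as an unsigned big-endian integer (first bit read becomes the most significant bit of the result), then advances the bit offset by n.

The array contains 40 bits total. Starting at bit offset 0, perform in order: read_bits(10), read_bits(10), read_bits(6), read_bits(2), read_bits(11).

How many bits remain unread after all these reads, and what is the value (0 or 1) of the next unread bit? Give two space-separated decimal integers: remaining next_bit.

Answer: 1 1

Derivation:
Read 1: bits[0:10] width=10 -> value=1007 (bin 1111101111); offset now 10 = byte 1 bit 2; 30 bits remain
Read 2: bits[10:20] width=10 -> value=756 (bin 1011110100); offset now 20 = byte 2 bit 4; 20 bits remain
Read 3: bits[20:26] width=6 -> value=21 (bin 010101); offset now 26 = byte 3 bit 2; 14 bits remain
Read 4: bits[26:28] width=2 -> value=0 (bin 00); offset now 28 = byte 3 bit 4; 12 bits remain
Read 5: bits[28:39] width=11 -> value=257 (bin 00100000001); offset now 39 = byte 4 bit 7; 1 bits remain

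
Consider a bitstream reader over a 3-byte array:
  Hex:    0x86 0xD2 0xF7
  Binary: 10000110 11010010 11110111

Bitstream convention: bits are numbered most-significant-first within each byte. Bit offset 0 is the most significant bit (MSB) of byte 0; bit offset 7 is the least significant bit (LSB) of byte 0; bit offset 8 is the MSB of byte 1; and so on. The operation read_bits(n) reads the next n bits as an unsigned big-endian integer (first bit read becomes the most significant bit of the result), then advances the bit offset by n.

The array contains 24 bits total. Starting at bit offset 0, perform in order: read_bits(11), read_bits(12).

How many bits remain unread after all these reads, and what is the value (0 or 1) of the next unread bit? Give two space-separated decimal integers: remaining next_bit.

Read 1: bits[0:11] width=11 -> value=1078 (bin 10000110110); offset now 11 = byte 1 bit 3; 13 bits remain
Read 2: bits[11:23] width=12 -> value=2427 (bin 100101111011); offset now 23 = byte 2 bit 7; 1 bits remain

Answer: 1 1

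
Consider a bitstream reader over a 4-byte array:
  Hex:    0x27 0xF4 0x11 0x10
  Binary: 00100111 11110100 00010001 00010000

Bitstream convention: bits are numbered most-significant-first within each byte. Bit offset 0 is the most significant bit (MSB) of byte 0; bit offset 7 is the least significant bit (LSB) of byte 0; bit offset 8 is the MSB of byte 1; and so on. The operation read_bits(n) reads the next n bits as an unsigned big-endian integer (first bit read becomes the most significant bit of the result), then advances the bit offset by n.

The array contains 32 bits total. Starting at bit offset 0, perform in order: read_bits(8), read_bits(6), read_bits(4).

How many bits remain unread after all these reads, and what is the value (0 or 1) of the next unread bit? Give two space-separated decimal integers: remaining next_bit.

Read 1: bits[0:8] width=8 -> value=39 (bin 00100111); offset now 8 = byte 1 bit 0; 24 bits remain
Read 2: bits[8:14] width=6 -> value=61 (bin 111101); offset now 14 = byte 1 bit 6; 18 bits remain
Read 3: bits[14:18] width=4 -> value=0 (bin 0000); offset now 18 = byte 2 bit 2; 14 bits remain

Answer: 14 0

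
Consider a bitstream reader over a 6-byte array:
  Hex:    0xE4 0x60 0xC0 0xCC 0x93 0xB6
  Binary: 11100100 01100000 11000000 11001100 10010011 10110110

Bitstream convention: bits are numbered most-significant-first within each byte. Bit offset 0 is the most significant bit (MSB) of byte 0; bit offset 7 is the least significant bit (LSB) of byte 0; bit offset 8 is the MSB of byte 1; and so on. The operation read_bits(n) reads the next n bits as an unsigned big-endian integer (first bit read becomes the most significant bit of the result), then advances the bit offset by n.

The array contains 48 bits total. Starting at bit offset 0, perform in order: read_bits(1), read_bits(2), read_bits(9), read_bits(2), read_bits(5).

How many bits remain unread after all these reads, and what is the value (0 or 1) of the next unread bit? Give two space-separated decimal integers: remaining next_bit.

Answer: 29 0

Derivation:
Read 1: bits[0:1] width=1 -> value=1 (bin 1); offset now 1 = byte 0 bit 1; 47 bits remain
Read 2: bits[1:3] width=2 -> value=3 (bin 11); offset now 3 = byte 0 bit 3; 45 bits remain
Read 3: bits[3:12] width=9 -> value=70 (bin 001000110); offset now 12 = byte 1 bit 4; 36 bits remain
Read 4: bits[12:14] width=2 -> value=0 (bin 00); offset now 14 = byte 1 bit 6; 34 bits remain
Read 5: bits[14:19] width=5 -> value=6 (bin 00110); offset now 19 = byte 2 bit 3; 29 bits remain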